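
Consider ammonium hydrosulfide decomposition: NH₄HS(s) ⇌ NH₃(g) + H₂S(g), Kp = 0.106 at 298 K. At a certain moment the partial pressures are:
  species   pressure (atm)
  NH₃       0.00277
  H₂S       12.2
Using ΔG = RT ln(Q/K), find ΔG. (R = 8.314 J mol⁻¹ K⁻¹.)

ΔG = -2.83 kJ/mol

(NH₄HS is a pure solid — omitted from Qp.)
Qp = P(NH₃)·P(H₂S) = (0.00277)·(12.2) = 0.0338
ΔG = RT ln(Qp/Kp) = (8.314 J mol⁻¹ K⁻¹)(298 K) × ln(0.0338/0.106)
   = (2.478 kJ/mol)(-1.143) = -2.83 kJ/mol
ΔG < 0, so the forward reaction is spontaneous (proceeds forward).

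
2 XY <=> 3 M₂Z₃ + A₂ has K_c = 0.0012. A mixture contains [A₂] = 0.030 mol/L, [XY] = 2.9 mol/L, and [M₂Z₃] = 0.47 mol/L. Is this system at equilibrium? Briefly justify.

no; Q < K, reaction proceeds forward

Q_c = [M₂Z₃]³·[A₂] / [XY]² = (0.47)³·(0.030) / (2.9)² = 3.7×10⁻⁴
Q_c = 3.7×10⁻⁴ < K_c = 0.0012: net forward reaction.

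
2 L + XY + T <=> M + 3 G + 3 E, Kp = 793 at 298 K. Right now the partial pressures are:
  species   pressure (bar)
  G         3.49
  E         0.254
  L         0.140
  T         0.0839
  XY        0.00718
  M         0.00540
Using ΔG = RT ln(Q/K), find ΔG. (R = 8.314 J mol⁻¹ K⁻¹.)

Qp = P(M)·P(G)³·P(E)³ / (P(L)²·P(XY)·P(T)) = (0.00540)·(3.49)³·(0.254)³ / ((0.140)²·(0.00718)·(0.0839)) = 319
ΔG = RT ln(Qp/Kp) = (8.314 J mol⁻¹ K⁻¹)(298 K) × ln(319/793)
   = (2.478 kJ/mol)(-0.9106) = -2.26 kJ/mol
ΔG < 0, so the forward reaction is spontaneous (proceeds forward).

ΔG = -2.26 kJ/mol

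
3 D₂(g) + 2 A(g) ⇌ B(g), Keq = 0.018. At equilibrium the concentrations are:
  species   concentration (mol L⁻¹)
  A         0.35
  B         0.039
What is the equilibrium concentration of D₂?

[D₂] = 2.6 mol L⁻¹

At equilibrium, Keq = [B] / ([D₂]³·[A]²) = 0.018.
(0.039) / (([D₂])³·(0.35)²) = 0.018
[D₂]³ = 17.7 ⇒ [D₂] = 2.6 mol L⁻¹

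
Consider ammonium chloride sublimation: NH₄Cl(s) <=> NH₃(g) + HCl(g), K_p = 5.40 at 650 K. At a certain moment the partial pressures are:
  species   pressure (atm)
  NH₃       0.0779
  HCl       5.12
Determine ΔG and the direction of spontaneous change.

(NH₄Cl is a pure solid — omitted from Q_p.)
Q_p = P(NH₃)·P(HCl) = (0.0779)·(5.12) = 0.399
ΔG = RT ln(Q_p/K_p) = (8.314 J mol⁻¹ K⁻¹)(650 K) × ln(0.399/5.40)
   = (5.404 kJ/mol)(-2.605) = -14.1 kJ/mol
ΔG < 0, so the forward reaction is spontaneous (proceeds forward).

ΔG = -14.1 kJ/mol; the forward reaction is spontaneous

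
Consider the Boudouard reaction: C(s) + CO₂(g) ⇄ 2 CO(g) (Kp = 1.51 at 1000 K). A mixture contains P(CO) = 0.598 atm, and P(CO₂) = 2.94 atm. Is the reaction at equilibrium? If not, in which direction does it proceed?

(C is a pure solid — omitted from Qp.)
Qp = P(CO)² / P(CO₂) = (0.598)² / (2.94) = 0.122
Qp = 0.122 < Kp = 1.51, so the forward reaction proceeds.

forward (toward products)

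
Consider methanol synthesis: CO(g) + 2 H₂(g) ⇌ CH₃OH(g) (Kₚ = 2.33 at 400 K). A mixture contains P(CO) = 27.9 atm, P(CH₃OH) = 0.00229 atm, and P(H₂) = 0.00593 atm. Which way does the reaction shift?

Qₚ = P(CH₃OH) / (P(CO)·P(H₂)²) = (0.00229) / ((27.9)·(0.00593)²) = 2.33
Qₚ = 2.33 = Kₚ, so the system is already at equilibrium.

no net change (already at equilibrium)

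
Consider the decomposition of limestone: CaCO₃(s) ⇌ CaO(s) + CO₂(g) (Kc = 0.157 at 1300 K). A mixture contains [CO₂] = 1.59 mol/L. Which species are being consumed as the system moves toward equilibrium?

CaO, CO₂ (products)

(CaCO₃, CaO are pure solids — omitted from Qc.)
Qc = [CO₂] = 1.59
Qc = 1.59 > Kc = 0.157: net reverse reaction.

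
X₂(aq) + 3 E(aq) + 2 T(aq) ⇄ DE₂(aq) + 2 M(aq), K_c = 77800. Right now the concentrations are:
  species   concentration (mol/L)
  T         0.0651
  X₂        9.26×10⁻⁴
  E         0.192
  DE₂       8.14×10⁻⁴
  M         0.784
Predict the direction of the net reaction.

Q_c = [DE₂]·[M]² / ([X₂]·[E]³·[T]²) = (8.14×10⁻⁴)·(0.784)² / ((9.26×10⁻⁴)·(0.192)³·(0.0651)²) = 18000
Q_c = 18000 < K_c = 77800, so the forward reaction proceeds.

forward (toward products)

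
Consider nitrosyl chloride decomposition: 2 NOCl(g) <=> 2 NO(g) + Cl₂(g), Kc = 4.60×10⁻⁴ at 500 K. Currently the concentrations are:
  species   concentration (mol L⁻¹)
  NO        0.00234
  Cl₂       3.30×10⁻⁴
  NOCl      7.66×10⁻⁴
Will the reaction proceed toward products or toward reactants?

to the left

Qc = [NO]²·[Cl₂] / [NOCl]² = (0.00234)²·(3.30×10⁻⁴) / (7.66×10⁻⁴)² = 0.00308
Qc = 0.00308 > Kc = 4.60×10⁻⁴, so the reverse reaction proceeds.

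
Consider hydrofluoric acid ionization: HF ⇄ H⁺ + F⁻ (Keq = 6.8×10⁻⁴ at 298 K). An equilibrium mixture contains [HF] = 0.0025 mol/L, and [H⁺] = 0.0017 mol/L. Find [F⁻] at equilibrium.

At equilibrium, Keq = [H⁺]·[F⁻] / [HF] = 6.8×10⁻⁴.
(0.0017)·([F⁻]) / (0.0025) = 6.8×10⁻⁴
[F⁻] = 0.00100 = 0.0010 mol/L

[F⁻] = 0.0010 mol/L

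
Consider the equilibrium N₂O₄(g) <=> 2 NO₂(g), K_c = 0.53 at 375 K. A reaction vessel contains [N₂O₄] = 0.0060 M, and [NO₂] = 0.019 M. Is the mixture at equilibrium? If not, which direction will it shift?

Q_c = [NO₂]² / [N₂O₄] = (0.019)² / (0.0060) = 0.060
Q_c = 0.060 < K_c = 0.53: net forward reaction.

no; Q < K, reaction proceeds forward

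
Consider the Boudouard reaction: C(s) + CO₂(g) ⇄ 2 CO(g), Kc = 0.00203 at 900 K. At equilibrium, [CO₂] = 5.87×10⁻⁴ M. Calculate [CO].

(C is a pure solid — omitted from Kc.)
At equilibrium, Kc = [CO]² / [CO₂] = 0.00203.
([CO])² / (5.87×10⁻⁴) = 0.00203
[CO]² = 1.19×10⁻⁶ ⇒ [CO] = 0.00109 M

[CO] = 0.00109 M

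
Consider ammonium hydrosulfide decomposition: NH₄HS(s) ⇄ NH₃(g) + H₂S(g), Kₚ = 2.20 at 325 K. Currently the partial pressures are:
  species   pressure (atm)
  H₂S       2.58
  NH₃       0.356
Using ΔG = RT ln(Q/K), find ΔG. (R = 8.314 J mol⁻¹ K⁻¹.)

ΔG = -2.36 kJ/mol

(NH₄HS is a pure solid — omitted from Qₚ.)
Qₚ = P(NH₃)·P(H₂S) = (0.356)·(2.58) = 0.918
ΔG = RT ln(Qₚ/Kₚ) = (8.314 J mol⁻¹ K⁻¹)(325 K) × ln(0.918/2.20)
   = (2.702 kJ/mol)(-0.8740) = -2.36 kJ/mol
ΔG < 0, so the forward reaction is spontaneous (proceeds forward).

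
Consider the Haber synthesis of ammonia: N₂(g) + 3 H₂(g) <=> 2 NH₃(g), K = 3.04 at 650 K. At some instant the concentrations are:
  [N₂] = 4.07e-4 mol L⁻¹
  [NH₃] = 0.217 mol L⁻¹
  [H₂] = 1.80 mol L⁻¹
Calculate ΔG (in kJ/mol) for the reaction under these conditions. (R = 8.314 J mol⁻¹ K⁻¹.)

Q = [NH₃]² / ([N₂]·[H₂]³) = (0.217)² / ((4.07e-4)·(1.80)³) = 19.8
ΔG = RT ln(Q/K) = (8.314 J mol⁻¹ K⁻¹)(650 K) × ln(19.8/3.04)
   = (5.404 kJ/mol)(1.874) = 10.1 kJ/mol
ΔG > 0, so the forward reaction is non-spontaneous (proceeds in reverse).

ΔG = 10.1 kJ/mol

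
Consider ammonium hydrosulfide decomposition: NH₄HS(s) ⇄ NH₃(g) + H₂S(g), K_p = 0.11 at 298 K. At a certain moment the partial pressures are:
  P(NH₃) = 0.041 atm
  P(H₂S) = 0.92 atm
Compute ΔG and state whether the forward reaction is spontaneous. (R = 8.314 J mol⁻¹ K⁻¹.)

(NH₄HS is a pure solid — omitted from Q_p.)
Q_p = P(NH₃)·P(H₂S) = (0.041)·(0.92) = 0.0377
ΔG = RT ln(Q_p/K_p) = (8.314 J mol⁻¹ K⁻¹)(298 K) × ln(0.0377/0.11)
   = (2.478 kJ/mol)(-1.071) = -2.65 kJ/mol
ΔG < 0, so the forward reaction is spontaneous (proceeds forward).

ΔG = -2.65 kJ/mol; the forward reaction is spontaneous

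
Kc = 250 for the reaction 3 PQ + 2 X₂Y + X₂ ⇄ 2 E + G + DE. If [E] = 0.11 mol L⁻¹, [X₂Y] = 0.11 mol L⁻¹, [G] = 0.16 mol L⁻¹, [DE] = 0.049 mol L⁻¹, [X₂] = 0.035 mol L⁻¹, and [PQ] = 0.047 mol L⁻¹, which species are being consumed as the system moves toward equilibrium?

E, G, DE (products)

Qc = [E]²·[G]·[DE] / ([PQ]³·[X₂Y]²·[X₂]) = (0.11)²·(0.16)·(0.049) / ((0.047)³·(0.11)²·(0.035)) = 2200
Qc = 2200 > Kc = 250: net reverse reaction.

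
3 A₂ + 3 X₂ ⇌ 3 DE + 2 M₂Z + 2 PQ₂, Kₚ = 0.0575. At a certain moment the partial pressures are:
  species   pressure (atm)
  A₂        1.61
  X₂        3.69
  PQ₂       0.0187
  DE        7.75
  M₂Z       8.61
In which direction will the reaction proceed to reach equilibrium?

Qₚ = P(DE)³·P(M₂Z)²·P(PQ₂)² / (P(A₂)³·P(X₂)³) = (7.75)³·(8.61)²·(0.0187)² / ((1.61)³·(3.69)³) = 0.0575
Qₚ = 0.0575 = Kₚ, so the system is already at equilibrium.

at equilibrium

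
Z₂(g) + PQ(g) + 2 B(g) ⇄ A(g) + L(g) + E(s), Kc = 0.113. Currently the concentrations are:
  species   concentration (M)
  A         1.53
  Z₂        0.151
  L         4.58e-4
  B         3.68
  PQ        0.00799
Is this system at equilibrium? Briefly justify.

(E is a pure solid — omitted from Qc.)
Qc = [A]·[L] / ([Z₂]·[PQ]·[B]²) = (1.53)·(4.58e-4) / ((0.151)·(0.00799)·(3.68)²) = 0.0429
Qc = 0.0429 < Kc = 0.113: net forward reaction.

no; Q < K, reaction proceeds forward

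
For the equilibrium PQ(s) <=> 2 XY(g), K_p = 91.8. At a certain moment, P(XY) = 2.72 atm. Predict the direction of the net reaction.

in the forward direction

(PQ is a pure solid — omitted from Q_p.)
Q_p = P(XY)² = (2.72)² = 7.40
Q_p = 7.40 < K_p = 91.8, so the forward reaction proceeds.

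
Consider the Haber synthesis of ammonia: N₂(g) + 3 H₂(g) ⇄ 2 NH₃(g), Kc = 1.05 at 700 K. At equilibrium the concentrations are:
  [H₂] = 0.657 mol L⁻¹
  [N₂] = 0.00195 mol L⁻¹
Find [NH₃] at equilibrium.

At equilibrium, Kc = [NH₃]² / ([N₂]·[H₂]³) = 1.05.
([NH₃])² / ((0.00195)·(0.657)³) = 1.05
[NH₃]² = 5.81e-4 ⇒ [NH₃] = 0.0241 mol L⁻¹

[NH₃] = 0.0241 mol L⁻¹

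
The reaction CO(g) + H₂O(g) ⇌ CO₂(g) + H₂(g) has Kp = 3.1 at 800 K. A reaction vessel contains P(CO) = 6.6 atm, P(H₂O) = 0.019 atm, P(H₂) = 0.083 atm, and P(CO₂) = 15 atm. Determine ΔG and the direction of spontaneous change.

ΔG = 7.74 kJ/mol; the forward reaction is non-spontaneous

Qp = P(CO₂)·P(H₂) / (P(CO)·P(H₂O)) = (15)·(0.083) / ((6.6)·(0.019)) = 9.93
ΔG = RT ln(Qp/Kp) = (8.314 J mol⁻¹ K⁻¹)(800 K) × ln(9.93/3.1)
   = (6.651 kJ/mol)(1.164) = 7.74 kJ/mol
ΔG > 0, so the forward reaction is non-spontaneous (proceeds in reverse).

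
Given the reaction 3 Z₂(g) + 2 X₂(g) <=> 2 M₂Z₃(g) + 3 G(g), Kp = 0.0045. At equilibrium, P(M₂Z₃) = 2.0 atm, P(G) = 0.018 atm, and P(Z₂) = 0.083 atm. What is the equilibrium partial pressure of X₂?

At equilibrium, Kp = P(M₂Z₃)²·P(G)³ / (P(Z₂)³·P(X₂)²) = 0.0045.
(2.0)²·(0.018)³ / ((0.083)³·(P(X₂))²) = 0.0045
P(X₂)² = 9.07 ⇒ P(X₂) = 3.0 atm

P(X₂) = 3.0 atm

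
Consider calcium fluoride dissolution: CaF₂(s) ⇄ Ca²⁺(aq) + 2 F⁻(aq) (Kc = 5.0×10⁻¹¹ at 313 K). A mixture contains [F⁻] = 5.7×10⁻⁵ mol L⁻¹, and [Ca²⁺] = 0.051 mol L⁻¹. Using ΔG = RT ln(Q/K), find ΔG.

(CaF₂ is a pure solid — omitted from Qc.)
Qc = [Ca²⁺]·[F⁻]² = (0.051)·(5.7×10⁻⁵)² = 1.66×10⁻¹⁰
ΔG = RT ln(Qc/Kc) = (8.314 J mol⁻¹ K⁻¹)(313 K) × ln(1.66×10⁻¹⁰/5.0×10⁻¹¹)
   = (2.602 kJ/mol)(1.200) = 3.12 kJ/mol
ΔG > 0, so the forward reaction is non-spontaneous (proceeds in reverse).

ΔG = 3.12 kJ/mol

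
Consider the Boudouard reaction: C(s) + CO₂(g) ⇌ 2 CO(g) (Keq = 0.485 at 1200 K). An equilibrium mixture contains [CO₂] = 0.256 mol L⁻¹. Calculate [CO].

(C is a pure solid — omitted from Keq.)
At equilibrium, Keq = [CO]² / [CO₂] = 0.485.
([CO])² / (0.256) = 0.485
[CO]² = 0.124 ⇒ [CO] = 0.352 mol L⁻¹

[CO] = 0.352 mol L⁻¹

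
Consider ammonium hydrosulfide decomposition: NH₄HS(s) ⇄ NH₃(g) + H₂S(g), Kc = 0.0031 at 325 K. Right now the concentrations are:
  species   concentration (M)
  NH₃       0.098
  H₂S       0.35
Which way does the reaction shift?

(NH₄HS is a pure solid — omitted from Qc.)
Qc = [NH₃]·[H₂S] = (0.098)·(0.35) = 0.034
Qc = 0.034 > Kc = 0.0031, so the reverse reaction proceeds.

reverse (toward reactants)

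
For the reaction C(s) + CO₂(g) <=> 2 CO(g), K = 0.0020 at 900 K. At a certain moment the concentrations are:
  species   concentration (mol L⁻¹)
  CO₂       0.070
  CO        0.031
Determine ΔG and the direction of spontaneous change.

(C is a pure solid — omitted from Q.)
Q = [CO]² / [CO₂] = (0.031)² / (0.070) = 0.0137
ΔG = RT ln(Q/K) = (8.314 J mol⁻¹ K⁻¹)(900 K) × ln(0.0137/0.0020)
   = (7.483 kJ/mol)(1.924) = 14.4 kJ/mol
ΔG > 0, so the forward reaction is non-spontaneous (proceeds in reverse).

ΔG = 14.4 kJ/mol; the forward reaction is non-spontaneous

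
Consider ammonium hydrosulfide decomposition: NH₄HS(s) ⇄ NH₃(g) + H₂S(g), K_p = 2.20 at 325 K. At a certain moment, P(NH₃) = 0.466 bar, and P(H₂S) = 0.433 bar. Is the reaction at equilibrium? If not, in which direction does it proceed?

(NH₄HS is a pure solid — omitted from Q_p.)
Q_p = P(NH₃)·P(H₂S) = (0.466)·(0.433) = 0.202
Q_p = 0.202 < K_p = 2.20, so the forward reaction proceeds.

toward products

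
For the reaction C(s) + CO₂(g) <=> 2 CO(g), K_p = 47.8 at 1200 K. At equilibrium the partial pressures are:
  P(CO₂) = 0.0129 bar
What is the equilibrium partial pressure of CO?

(C is a pure solid — omitted from K_p.)
At equilibrium, K_p = P(CO)² / P(CO₂) = 47.8.
(P(CO))² / (0.0129) = 47.8
P(CO)² = 0.617 ⇒ P(CO) = 0.785 bar

P(CO) = 0.785 bar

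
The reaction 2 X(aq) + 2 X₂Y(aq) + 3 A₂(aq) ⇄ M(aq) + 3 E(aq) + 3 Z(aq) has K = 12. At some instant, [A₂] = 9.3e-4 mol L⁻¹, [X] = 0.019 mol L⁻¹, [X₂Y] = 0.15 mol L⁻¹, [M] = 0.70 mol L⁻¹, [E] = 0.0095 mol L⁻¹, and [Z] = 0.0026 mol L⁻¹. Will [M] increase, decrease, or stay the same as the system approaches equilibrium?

increase

Q = [M]·[E]³·[Z]³ / ([X]²·[X₂Y]²·[A₂]³) = (0.70)·(0.0095)³·(0.0026)³ / ((0.019)²·(0.15)²·(9.3e-4)³) = 1.6
Q = 1.6 < K = 12: net forward reaction.
M is a product, so it increases.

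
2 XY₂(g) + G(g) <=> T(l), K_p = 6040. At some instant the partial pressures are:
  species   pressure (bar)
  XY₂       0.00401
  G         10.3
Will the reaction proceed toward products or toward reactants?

no net change (already at equilibrium)

(T is a pure liquid — omitted from Q_p.)
Q_p = 1 / (P(XY₂)²·P(G)) = 1 / ((0.00401)²·(10.3)) = 6040
Q_p = 6040 = K_p, so the system is already at equilibrium.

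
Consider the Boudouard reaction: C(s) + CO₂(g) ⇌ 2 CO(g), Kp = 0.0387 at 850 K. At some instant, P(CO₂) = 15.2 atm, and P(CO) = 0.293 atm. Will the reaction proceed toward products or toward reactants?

(C is a pure solid — omitted from Qp.)
Qp = P(CO)² / P(CO₂) = (0.293)² / (15.2) = 0.00565
Qp = 0.00565 < Kp = 0.0387, so the forward reaction proceeds.

toward products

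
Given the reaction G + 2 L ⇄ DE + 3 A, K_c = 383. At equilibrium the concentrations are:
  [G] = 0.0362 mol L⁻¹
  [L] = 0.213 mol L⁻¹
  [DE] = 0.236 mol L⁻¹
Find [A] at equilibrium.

[A] = 1.39 mol L⁻¹

At equilibrium, K_c = [DE]·[A]³ / ([G]·[L]²) = 383.
(0.236)·([A])³ / ((0.0362)·(0.213)²) = 383
[A]³ = 2.67 ⇒ [A] = 1.39 mol L⁻¹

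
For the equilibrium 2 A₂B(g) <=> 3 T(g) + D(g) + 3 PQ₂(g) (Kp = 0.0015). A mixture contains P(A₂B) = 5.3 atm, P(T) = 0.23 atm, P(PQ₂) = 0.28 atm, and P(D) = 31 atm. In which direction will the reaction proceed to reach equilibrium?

toward products

Qp = P(T)³·P(D)·P(PQ₂)³ / P(A₂B)² = (0.23)³·(31)·(0.28)³ / (5.3)² = 2.9e-4
Qp = 2.9e-4 < Kp = 0.0015, so the forward reaction proceeds.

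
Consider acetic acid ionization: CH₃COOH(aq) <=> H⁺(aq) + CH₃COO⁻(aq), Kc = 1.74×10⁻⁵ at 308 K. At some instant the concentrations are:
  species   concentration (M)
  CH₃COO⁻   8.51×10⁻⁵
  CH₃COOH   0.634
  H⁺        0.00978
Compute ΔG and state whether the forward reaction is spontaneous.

ΔG = -6.62 kJ/mol; the forward reaction is spontaneous

Qc = [H⁺]·[CH₃COO⁻] / [CH₃COOH] = (0.00978)·(8.51×10⁻⁵) / (0.634) = 1.31×10⁻⁶
ΔG = RT ln(Qc/Kc) = (8.314 J mol⁻¹ K⁻¹)(308 K) × ln(1.31×10⁻⁶/1.74×10⁻⁵)
   = (2.561 kJ/mol)(-2.586) = -6.62 kJ/mol
ΔG < 0, so the forward reaction is spontaneous (proceeds forward).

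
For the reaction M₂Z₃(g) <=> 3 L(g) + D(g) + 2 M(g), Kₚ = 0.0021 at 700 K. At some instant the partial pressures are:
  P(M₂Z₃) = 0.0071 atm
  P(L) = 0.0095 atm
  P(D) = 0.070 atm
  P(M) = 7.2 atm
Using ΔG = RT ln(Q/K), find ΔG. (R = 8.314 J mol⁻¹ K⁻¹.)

Qₚ = P(L)³·P(D)·P(M)² / P(M₂Z₃) = (0.0095)³·(0.070)·(7.2)² / (0.0071) = 4.38×10⁻⁴
ΔG = RT ln(Qₚ/Kₚ) = (8.314 J mol⁻¹ K⁻¹)(700 K) × ln(4.38×10⁻⁴/0.0021)
   = (5.820 kJ/mol)(-1.567) = -9.12 kJ/mol
ΔG < 0, so the forward reaction is spontaneous (proceeds forward).

ΔG = -9.12 kJ/mol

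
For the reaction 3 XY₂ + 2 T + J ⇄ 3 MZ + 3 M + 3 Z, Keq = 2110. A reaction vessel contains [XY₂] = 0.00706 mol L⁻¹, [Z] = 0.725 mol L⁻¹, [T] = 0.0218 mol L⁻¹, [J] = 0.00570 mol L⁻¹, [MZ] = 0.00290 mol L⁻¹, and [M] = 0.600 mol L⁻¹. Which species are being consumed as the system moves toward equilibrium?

Q = [MZ]³·[M]³·[Z]³ / ([XY₂]³·[T]²·[J]) = (0.00290)³·(0.600)³·(0.725)³ / ((0.00706)³·(0.0218)²·(0.00570)) = 2110
Q = 2110 = Keq; the system is at equilibrium.

none (at equilibrium)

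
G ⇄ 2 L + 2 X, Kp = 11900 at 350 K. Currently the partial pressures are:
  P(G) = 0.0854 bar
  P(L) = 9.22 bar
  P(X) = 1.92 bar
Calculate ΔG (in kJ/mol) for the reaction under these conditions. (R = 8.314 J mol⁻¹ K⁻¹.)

ΔG = -3.42 kJ/mol

Qp = P(L)²·P(X)² / P(G) = (9.22)²·(1.92)² / (0.0854) = 3670
ΔG = RT ln(Qp/Kp) = (8.314 J mol⁻¹ K⁻¹)(350 K) × ln(3670/11900)
   = (2.910 kJ/mol)(-1.176) = -3.42 kJ/mol
ΔG < 0, so the forward reaction is spontaneous (proceeds forward).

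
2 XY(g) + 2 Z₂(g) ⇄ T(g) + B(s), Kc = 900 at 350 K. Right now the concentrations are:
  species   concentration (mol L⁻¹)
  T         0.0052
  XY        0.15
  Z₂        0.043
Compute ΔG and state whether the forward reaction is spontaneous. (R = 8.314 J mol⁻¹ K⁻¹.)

(B is a pure solid — omitted from Qc.)
Qc = [T] / ([XY]²·[Z₂]²) = (0.0052) / ((0.15)²·(0.043)²) = 125
ΔG = RT ln(Qc/Kc) = (8.314 J mol⁻¹ K⁻¹)(350 K) × ln(125/900)
   = (2.910 kJ/mol)(-1.974) = -5.74 kJ/mol
ΔG < 0, so the forward reaction is spontaneous (proceeds forward).

ΔG = -5.74 kJ/mol; the forward reaction is spontaneous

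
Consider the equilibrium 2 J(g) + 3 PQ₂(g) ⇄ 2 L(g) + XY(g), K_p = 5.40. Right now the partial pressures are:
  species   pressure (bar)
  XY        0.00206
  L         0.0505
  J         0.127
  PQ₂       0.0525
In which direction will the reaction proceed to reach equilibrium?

Q_p = P(L)²·P(XY) / (P(J)²·P(PQ₂)³) = (0.0505)²·(0.00206) / ((0.127)²·(0.0525)³) = 2.25
Q_p = 2.25 < K_p = 5.40, so the forward reaction proceeds.

toward products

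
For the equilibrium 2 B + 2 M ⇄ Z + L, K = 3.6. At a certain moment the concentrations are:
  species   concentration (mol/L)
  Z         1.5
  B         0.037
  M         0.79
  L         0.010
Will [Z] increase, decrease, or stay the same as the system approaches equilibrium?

decrease

Q = [Z]·[L] / ([B]²·[M]²) = (1.5)·(0.010) / ((0.037)²·(0.79)²) = 18
Q = 18 > K = 3.6: net reverse reaction.
Z is a product, so it decreases.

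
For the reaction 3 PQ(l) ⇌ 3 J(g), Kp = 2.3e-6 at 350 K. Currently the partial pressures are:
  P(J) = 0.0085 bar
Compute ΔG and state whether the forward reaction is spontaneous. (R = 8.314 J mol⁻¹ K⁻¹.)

(PQ is a pure liquid — omitted from Qp.)
Qp = P(J)³ = (0.0085)³ = 6.14e-7
ΔG = RT ln(Qp/Kp) = (8.314 J mol⁻¹ K⁻¹)(350 K) × ln(6.14e-7/2.3e-6)
   = (2.910 kJ/mol)(-1.321) = -3.84 kJ/mol
ΔG < 0, so the forward reaction is spontaneous (proceeds forward).

ΔG = -3.84 kJ/mol; the forward reaction is spontaneous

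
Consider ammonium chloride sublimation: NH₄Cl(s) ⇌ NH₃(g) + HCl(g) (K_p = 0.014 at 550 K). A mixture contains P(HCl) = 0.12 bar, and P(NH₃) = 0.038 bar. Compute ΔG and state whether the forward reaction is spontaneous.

ΔG = -5.13 kJ/mol; the forward reaction is spontaneous

(NH₄Cl is a pure solid — omitted from Q_p.)
Q_p = P(NH₃)·P(HCl) = (0.038)·(0.12) = 0.00456
ΔG = RT ln(Q_p/K_p) = (8.314 J mol⁻¹ K⁻¹)(550 K) × ln(0.00456/0.014)
   = (4.573 kJ/mol)(-1.122) = -5.13 kJ/mol
ΔG < 0, so the forward reaction is spontaneous (proceeds forward).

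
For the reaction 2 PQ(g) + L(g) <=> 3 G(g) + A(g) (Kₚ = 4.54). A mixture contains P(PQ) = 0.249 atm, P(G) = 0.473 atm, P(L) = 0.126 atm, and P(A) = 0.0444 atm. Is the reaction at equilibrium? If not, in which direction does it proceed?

Qₚ = P(G)³·P(A) / (P(PQ)²·P(L)) = (0.473)³·(0.0444) / ((0.249)²·(0.126)) = 0.601
Qₚ = 0.601 < Kₚ = 4.54, so the forward reaction proceeds.

to the right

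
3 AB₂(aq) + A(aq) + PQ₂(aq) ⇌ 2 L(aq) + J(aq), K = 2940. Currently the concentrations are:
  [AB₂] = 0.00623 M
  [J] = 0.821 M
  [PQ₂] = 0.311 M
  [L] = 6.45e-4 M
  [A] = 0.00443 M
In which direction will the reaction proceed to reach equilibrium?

in the forward direction

Q = [L]²·[J] / ([AB₂]³·[A]·[PQ₂]) = (6.45e-4)²·(0.821) / ((0.00623)³·(0.00443)·(0.311)) = 1030
Q = 1030 < K = 2940, so the forward reaction proceeds.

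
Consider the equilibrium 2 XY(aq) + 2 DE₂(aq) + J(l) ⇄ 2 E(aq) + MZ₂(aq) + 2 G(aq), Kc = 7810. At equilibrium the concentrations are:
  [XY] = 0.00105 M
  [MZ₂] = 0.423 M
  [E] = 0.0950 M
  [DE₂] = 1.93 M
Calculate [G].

[G] = 2.90 M

(J is a pure liquid — omitted from Kc.)
At equilibrium, Kc = [E]²·[MZ₂]·[G]² / ([XY]²·[DE₂]²) = 7810.
(0.0950)²·(0.423)·([G])² / ((0.00105)²·(1.93)²) = 7810
[G]² = 8.40 ⇒ [G] = 2.90 M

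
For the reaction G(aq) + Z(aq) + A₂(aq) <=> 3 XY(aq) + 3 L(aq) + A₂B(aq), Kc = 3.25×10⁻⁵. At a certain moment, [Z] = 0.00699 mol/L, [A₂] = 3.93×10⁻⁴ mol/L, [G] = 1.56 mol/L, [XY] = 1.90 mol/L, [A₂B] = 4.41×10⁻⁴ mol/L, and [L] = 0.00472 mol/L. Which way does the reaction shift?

Qc = [XY]³·[L]³·[A₂B] / ([G]·[Z]·[A₂]) = (1.90)³·(0.00472)³·(4.41×10⁻⁴) / ((1.56)·(0.00699)·(3.93×10⁻⁴)) = 7.42×10⁻⁵
Qc = 7.42×10⁻⁵ > Kc = 3.25×10⁻⁵, so the reverse reaction proceeds.

to the left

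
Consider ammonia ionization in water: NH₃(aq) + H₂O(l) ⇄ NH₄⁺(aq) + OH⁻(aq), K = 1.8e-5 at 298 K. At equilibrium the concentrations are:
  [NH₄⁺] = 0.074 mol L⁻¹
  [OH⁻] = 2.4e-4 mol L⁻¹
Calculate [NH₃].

[NH₃] = 0.99 mol L⁻¹

(H₂O is a pure liquid — omitted from K.)
At equilibrium, K = [NH₄⁺]·[OH⁻] / [NH₃] = 1.8e-5.
(0.074)·(2.4e-4) / ([NH₃]) = 1.8e-5
[NH₃] = 0.987 = 0.99 mol L⁻¹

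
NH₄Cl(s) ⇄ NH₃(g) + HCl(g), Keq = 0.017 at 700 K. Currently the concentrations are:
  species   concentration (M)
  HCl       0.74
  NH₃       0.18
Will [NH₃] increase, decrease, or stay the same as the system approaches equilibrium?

decrease

(NH₄Cl is a pure solid — omitted from Q.)
Q = [NH₃]·[HCl] = (0.18)·(0.74) = 0.13
Q = 0.13 > Keq = 0.017: net reverse reaction.
NH₃ is a product, so it decreases.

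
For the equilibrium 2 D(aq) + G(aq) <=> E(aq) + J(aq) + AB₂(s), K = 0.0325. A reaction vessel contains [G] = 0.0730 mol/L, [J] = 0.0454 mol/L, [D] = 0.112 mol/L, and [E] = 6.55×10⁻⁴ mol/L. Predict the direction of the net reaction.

(AB₂ is a pure solid — omitted from Q.)
Q = [E]·[J] / ([D]²·[G]) = (6.55×10⁻⁴)·(0.0454) / ((0.112)²·(0.0730)) = 0.0325
Q = 0.0325 = K, so the system is already at equilibrium.

at equilibrium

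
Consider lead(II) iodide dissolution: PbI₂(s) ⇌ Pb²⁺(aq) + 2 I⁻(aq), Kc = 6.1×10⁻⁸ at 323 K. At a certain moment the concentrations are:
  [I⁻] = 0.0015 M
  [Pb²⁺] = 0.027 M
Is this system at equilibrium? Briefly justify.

(PbI₂ is a pure solid — omitted from Qc.)
Qc = [Pb²⁺]·[I⁻]² = (0.027)·(0.0015)² = 6.1×10⁻⁸
Qc = 6.1×10⁻⁸ = Kc; the system is at equilibrium.

yes, at equilibrium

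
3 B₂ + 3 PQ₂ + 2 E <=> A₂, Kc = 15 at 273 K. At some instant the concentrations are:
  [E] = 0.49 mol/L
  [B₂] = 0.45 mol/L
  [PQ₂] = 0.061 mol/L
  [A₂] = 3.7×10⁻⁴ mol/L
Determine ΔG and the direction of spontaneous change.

ΔG = 3.64 kJ/mol; the forward reaction is non-spontaneous

Qc = [A₂] / ([B₂]³·[PQ₂]³·[E]²) = (3.7×10⁻⁴) / ((0.45)³·(0.061)³·(0.49)²) = 74.5
ΔG = RT ln(Qc/Kc) = (8.314 J mol⁻¹ K⁻¹)(273 K) × ln(74.5/15)
   = (2.270 kJ/mol)(1.603) = 3.64 kJ/mol
ΔG > 0, so the forward reaction is non-spontaneous (proceeds in reverse).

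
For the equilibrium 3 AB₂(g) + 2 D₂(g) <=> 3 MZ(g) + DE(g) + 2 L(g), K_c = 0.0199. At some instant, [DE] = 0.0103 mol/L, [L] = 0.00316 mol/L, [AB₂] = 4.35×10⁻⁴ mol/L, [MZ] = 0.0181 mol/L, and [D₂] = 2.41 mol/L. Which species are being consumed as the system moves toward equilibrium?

Q_c = [MZ]³·[DE]·[L]² / ([AB₂]³·[D₂]²) = (0.0181)³·(0.0103)·(0.00316)² / ((4.35×10⁻⁴)³·(2.41)²) = 0.00128
Q_c = 0.00128 < K_c = 0.0199: net forward reaction.

AB₂, D₂ (reactants)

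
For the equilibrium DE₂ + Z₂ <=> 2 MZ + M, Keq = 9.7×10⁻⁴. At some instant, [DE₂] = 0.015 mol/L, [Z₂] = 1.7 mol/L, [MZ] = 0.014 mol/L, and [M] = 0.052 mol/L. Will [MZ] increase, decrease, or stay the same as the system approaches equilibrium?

increase

Q = [MZ]²·[M] / ([DE₂]·[Z₂]) = (0.014)²·(0.052) / ((0.015)·(1.7)) = 4.0×10⁻⁴
Q = 4.0×10⁻⁴ < Keq = 9.7×10⁻⁴: net forward reaction.
MZ is a product, so it increases.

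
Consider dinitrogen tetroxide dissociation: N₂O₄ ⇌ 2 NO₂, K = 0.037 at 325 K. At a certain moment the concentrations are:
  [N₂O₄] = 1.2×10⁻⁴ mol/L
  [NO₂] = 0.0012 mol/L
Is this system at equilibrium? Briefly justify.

no; Q < K, reaction proceeds forward

Q = [NO₂]² / [N₂O₄] = (0.0012)² / (1.2×10⁻⁴) = 0.012
Q = 0.012 < K = 0.037: net forward reaction.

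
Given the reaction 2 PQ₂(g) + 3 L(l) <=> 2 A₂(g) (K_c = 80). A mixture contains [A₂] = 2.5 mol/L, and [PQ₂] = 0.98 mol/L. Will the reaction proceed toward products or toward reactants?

(L is a pure liquid — omitted from Q_c.)
Q_c = [A₂]² / [PQ₂]² = (2.5)² / (0.98)² = 6.5
Q_c = 6.5 < K_c = 80, so the forward reaction proceeds.

in the forward direction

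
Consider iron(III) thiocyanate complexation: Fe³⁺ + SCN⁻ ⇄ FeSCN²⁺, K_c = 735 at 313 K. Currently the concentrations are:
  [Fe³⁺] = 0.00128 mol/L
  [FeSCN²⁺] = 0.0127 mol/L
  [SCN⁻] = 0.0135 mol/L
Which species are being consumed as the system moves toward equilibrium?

Q_c = [FeSCN²⁺] / ([Fe³⁺]·[SCN⁻]) = (0.0127) / ((0.00128)·(0.0135)) = 735
Q_c = 735 = K_c; the system is at equilibrium.

none (at equilibrium)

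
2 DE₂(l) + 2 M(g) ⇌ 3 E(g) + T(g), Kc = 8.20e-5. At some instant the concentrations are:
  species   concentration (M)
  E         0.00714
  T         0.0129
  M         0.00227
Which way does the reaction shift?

to the left

(DE₂ is a pure liquid — omitted from Qc.)
Qc = [E]³·[T] / [M]² = (0.00714)³·(0.0129) / (0.00227)² = 9.11e-4
Qc = 9.11e-4 > Kc = 8.20e-5, so the reverse reaction proceeds.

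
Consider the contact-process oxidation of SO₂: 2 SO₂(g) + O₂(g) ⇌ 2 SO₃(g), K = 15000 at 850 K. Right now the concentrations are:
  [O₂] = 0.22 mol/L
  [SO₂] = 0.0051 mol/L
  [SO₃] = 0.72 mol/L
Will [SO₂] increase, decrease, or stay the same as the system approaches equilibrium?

increase

Q = [SO₃]² / ([SO₂]²·[O₂]) = (0.72)² / ((0.0051)²·(0.22)) = 91000
Q = 91000 > K = 15000: net reverse reaction.
SO₂ is a reactant, so it increases.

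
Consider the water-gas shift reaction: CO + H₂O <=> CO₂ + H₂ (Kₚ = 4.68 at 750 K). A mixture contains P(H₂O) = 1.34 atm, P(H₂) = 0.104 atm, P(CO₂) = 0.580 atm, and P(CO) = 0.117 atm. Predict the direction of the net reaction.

toward products

Qₚ = P(CO₂)·P(H₂) / (P(CO)·P(H₂O)) = (0.580)·(0.104) / ((0.117)·(1.34)) = 0.385
Qₚ = 0.385 < Kₚ = 4.68, so the forward reaction proceeds.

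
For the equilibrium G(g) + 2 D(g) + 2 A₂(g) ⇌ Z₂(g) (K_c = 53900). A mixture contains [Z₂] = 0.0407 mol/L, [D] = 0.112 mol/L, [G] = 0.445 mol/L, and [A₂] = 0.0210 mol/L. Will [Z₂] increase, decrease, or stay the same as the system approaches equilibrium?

Q_c = [Z₂] / ([G]·[D]²·[A₂]²) = (0.0407) / ((0.445)·(0.112)²·(0.0210)²) = 16500
Q_c = 16500 < K_c = 53900: net forward reaction.
Z₂ is a product, so it increases.

increase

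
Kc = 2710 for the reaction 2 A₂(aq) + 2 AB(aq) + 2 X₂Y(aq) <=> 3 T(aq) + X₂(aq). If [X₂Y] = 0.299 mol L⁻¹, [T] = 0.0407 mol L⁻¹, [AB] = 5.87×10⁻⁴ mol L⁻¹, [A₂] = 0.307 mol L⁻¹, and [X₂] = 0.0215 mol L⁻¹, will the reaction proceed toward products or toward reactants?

to the right

Qc = [T]³·[X₂] / ([A₂]²·[AB]²·[X₂Y]²) = (0.0407)³·(0.0215) / ((0.307)²·(5.87×10⁻⁴)²·(0.299)²) = 499
Qc = 499 < Kc = 2710, so the forward reaction proceeds.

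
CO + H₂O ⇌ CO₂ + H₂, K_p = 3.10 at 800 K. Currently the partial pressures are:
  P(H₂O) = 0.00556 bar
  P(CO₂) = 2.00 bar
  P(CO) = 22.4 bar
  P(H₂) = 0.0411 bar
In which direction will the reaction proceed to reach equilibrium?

Q_p = P(CO₂)·P(H₂) / (P(CO)·P(H₂O)) = (2.00)·(0.0411) / ((22.4)·(0.00556)) = 0.660
Q_p = 0.660 < K_p = 3.10, so the forward reaction proceeds.

in the forward direction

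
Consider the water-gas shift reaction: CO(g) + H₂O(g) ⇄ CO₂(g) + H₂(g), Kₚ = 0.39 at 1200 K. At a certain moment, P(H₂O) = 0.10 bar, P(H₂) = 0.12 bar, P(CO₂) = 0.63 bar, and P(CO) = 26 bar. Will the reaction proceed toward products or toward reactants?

Qₚ = P(CO₂)·P(H₂) / (P(CO)·P(H₂O)) = (0.63)·(0.12) / ((26)·(0.10)) = 0.029
Qₚ = 0.029 < Kₚ = 0.39, so the forward reaction proceeds.

in the forward direction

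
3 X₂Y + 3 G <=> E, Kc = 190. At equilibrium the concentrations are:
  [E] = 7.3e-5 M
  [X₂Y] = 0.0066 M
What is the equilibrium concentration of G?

[G] = 1.1 M

At equilibrium, Kc = [E] / ([X₂Y]³·[G]³) = 190.
(7.3e-5) / ((0.0066)³·([G])³) = 190
[G]³ = 1.34 ⇒ [G] = 1.1 M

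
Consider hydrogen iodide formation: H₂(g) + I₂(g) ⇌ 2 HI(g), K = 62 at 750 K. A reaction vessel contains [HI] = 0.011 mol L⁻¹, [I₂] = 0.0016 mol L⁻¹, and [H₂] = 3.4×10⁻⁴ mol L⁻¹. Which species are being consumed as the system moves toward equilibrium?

HI (products)

Q = [HI]² / ([H₂]·[I₂]) = (0.011)² / ((3.4×10⁻⁴)·(0.0016)) = 220
Q = 220 > K = 62: net reverse reaction.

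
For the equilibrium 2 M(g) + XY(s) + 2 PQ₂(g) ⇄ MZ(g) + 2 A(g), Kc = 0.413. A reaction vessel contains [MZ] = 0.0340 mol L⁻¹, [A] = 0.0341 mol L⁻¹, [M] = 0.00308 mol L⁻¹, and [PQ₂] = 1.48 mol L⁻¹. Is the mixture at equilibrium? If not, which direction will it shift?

no; Q > K, reaction proceeds in reverse

(XY is a pure solid — omitted from Qc.)
Qc = [MZ]·[A]² / ([M]²·[PQ₂]²) = (0.0340)·(0.0341)² / ((0.00308)²·(1.48)²) = 1.90
Qc = 1.90 > Kc = 0.413: net reverse reaction.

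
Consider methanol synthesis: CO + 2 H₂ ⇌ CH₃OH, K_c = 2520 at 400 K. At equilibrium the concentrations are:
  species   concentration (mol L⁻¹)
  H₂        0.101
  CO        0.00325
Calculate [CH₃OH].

At equilibrium, K_c = [CH₃OH] / ([CO]·[H₂]²) = 2520.
([CH₃OH]) / ((0.00325)·(0.101)²) = 2520
[CH₃OH] = 0.0835 mol L⁻¹

[CH₃OH] = 0.0835 mol L⁻¹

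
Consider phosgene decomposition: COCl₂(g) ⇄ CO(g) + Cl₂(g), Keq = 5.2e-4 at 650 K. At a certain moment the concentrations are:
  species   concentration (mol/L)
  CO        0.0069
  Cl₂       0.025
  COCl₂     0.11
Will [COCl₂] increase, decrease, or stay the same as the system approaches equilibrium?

Q = [CO]·[Cl₂] / [COCl₂] = (0.0069)·(0.025) / (0.11) = 0.0016
Q = 0.0016 > Keq = 5.2e-4: net reverse reaction.
COCl₂ is a reactant, so it increases.

increase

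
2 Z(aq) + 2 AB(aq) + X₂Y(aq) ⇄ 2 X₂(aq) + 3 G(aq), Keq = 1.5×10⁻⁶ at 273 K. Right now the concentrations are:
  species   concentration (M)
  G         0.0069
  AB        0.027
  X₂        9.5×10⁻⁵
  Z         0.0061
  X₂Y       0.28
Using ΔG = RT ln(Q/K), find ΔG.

ΔG = -3.06 kJ/mol

Q = [X₂]²·[G]³ / ([Z]²·[AB]²·[X₂Y]) = (9.5×10⁻⁵)²·(0.0069)³ / ((0.0061)²·(0.027)²·(0.28)) = 3.90×10⁻⁷
ΔG = RT ln(Q/Keq) = (8.314 J mol⁻¹ K⁻¹)(273 K) × ln(3.90×10⁻⁷/1.5×10⁻⁶)
   = (2.270 kJ/mol)(-1.347) = -3.06 kJ/mol
ΔG < 0, so the forward reaction is spontaneous (proceeds forward).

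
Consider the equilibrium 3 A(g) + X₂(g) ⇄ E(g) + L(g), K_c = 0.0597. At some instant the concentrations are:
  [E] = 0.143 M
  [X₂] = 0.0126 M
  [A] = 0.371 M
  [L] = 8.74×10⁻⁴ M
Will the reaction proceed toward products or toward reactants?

Q_c = [E]·[L] / ([A]³·[X₂]) = (0.143)·(8.74×10⁻⁴) / ((0.371)³·(0.0126)) = 0.194
Q_c = 0.194 > K_c = 0.0597, so the reverse reaction proceeds.

reverse (toward reactants)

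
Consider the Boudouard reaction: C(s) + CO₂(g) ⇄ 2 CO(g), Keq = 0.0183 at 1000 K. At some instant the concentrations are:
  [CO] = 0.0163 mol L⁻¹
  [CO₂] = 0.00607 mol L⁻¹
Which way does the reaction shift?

toward reactants

(C is a pure solid — omitted from Q.)
Q = [CO]² / [CO₂] = (0.0163)² / (0.00607) = 0.0438
Q = 0.0438 > Keq = 0.0183, so the reverse reaction proceeds.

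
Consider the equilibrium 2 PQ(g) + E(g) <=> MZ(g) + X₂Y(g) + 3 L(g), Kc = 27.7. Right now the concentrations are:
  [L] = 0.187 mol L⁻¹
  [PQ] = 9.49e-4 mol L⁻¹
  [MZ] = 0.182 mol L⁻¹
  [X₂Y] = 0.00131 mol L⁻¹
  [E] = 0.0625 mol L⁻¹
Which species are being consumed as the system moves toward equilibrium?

none (at equilibrium)

Qc = [MZ]·[X₂Y]·[L]³ / ([PQ]²·[E]) = (0.182)·(0.00131)·(0.187)³ / ((9.49e-4)²·(0.0625)) = 27.7
Qc = 27.7 = Kc; the system is at equilibrium.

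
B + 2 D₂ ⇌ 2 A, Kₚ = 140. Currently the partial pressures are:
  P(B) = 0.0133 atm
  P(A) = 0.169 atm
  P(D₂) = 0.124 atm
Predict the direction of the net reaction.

Qₚ = P(A)² / (P(B)·P(D₂)²) = (0.169)² / ((0.0133)·(0.124)²) = 140
Qₚ = 140 = Kₚ, so the system is already at equilibrium.

at equilibrium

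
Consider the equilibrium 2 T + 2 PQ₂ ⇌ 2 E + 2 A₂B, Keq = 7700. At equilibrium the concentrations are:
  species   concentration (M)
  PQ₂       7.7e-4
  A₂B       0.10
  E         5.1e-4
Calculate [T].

At equilibrium, Keq = [E]²·[A₂B]² / ([T]²·[PQ₂]²) = 7700.
(5.1e-4)²·(0.10)² / (([T])²·(7.7e-4)²) = 7700
[T]² = 5.70e-7 ⇒ [T] = 7.5e-4 M

[T] = 7.5e-4 M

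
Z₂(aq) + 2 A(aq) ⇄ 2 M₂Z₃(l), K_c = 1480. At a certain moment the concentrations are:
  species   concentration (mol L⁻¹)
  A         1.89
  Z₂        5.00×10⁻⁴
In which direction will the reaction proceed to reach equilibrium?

(M₂Z₃ is a pure liquid — omitted from Q_c.)
Q_c = 1 / ([Z₂]·[A]²) = 1 / ((5.00×10⁻⁴)·(1.89)²) = 560
Q_c = 560 < K_c = 1480, so the forward reaction proceeds.

to the right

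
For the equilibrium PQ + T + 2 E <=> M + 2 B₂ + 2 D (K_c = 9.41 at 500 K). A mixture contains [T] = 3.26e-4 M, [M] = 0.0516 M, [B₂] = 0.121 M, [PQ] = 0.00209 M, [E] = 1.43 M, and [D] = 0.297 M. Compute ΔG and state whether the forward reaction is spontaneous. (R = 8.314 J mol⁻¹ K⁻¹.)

Q_c = [M]·[B₂]²·[D]² / ([PQ]·[T]·[E]²) = (0.0516)·(0.121)²·(0.297)² / ((0.00209)·(3.26e-4)·(1.43)²) = 47.8
ΔG = RT ln(Q_c/K_c) = (8.314 J mol⁻¹ K⁻¹)(500 K) × ln(47.8/9.41)
   = (4.157 kJ/mol)(1.625) = 6.76 kJ/mol
ΔG > 0, so the forward reaction is non-spontaneous (proceeds in reverse).

ΔG = 6.76 kJ/mol; the forward reaction is non-spontaneous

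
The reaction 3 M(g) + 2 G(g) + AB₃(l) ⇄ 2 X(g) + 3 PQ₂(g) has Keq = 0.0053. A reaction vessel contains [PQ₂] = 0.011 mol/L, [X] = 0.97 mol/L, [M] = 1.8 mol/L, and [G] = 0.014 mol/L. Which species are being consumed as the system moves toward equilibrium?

(AB₃ is a pure liquid — omitted from Q.)
Q = [X]²·[PQ₂]³ / ([M]³·[G]²) = (0.97)²·(0.011)³ / ((1.8)³·(0.014)²) = 0.0011
Q = 0.0011 < Keq = 0.0053: net forward reaction.

M, G, AB₃ (reactants)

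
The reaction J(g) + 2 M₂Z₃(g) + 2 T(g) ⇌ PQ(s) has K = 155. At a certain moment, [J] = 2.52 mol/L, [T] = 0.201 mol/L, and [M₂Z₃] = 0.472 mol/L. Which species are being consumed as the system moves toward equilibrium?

J, M₂Z₃, T (reactants)

(PQ is a pure solid — omitted from Q.)
Q = 1 / ([J]·[M₂Z₃]²·[T]²) = 1 / ((2.52)·(0.472)²·(0.201)²) = 44.1
Q = 44.1 < K = 155: net forward reaction.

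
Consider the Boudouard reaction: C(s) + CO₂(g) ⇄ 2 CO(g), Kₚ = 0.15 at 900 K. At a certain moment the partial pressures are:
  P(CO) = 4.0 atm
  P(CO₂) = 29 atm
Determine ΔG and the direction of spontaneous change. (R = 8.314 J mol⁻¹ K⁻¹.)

ΔG = 9.75 kJ/mol; the forward reaction is non-spontaneous

(C is a pure solid — omitted from Qₚ.)
Qₚ = P(CO)² / P(CO₂) = (4.0)² / (29) = 0.552
ΔG = RT ln(Qₚ/Kₚ) = (8.314 J mol⁻¹ K⁻¹)(900 K) × ln(0.552/0.15)
   = (7.483 kJ/mol)(1.303) = 9.75 kJ/mol
ΔG > 0, so the forward reaction is non-spontaneous (proceeds in reverse).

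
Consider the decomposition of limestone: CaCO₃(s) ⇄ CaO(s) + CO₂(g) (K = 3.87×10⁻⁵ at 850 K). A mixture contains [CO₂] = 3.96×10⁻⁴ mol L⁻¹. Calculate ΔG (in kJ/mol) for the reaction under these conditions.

(CaCO₃, CaO are pure solids — omitted from Q.)
Q = [CO₂] = 3.96×10⁻⁴
ΔG = RT ln(Q/K) = (8.314 J mol⁻¹ K⁻¹)(850 K) × ln(3.96×10⁻⁴/3.87×10⁻⁵)
   = (7.067 kJ/mol)(2.326) = 16.4 kJ/mol
ΔG > 0, so the forward reaction is non-spontaneous (proceeds in reverse).

ΔG = 16.4 kJ/mol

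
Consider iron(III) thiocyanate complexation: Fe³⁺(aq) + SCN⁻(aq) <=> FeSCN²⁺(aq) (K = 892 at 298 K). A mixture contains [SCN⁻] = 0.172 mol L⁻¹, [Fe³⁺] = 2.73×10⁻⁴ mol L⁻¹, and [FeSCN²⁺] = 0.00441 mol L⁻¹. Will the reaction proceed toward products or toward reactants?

in the forward direction

Q = [FeSCN²⁺] / ([Fe³⁺]·[SCN⁻]) = (0.00441) / ((2.73×10⁻⁴)·(0.172)) = 93.9
Q = 93.9 < K = 892, so the forward reaction proceeds.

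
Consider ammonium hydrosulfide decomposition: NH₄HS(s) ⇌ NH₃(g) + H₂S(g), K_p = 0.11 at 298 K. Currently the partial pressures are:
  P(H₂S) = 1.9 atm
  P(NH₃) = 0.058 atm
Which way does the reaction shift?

(NH₄HS is a pure solid — omitted from Q_p.)
Q_p = P(NH₃)·P(H₂S) = (0.058)·(1.9) = 0.11
Q_p = 0.11 = K_p, so the system is already at equilibrium.

neither direction; the system is at equilibrium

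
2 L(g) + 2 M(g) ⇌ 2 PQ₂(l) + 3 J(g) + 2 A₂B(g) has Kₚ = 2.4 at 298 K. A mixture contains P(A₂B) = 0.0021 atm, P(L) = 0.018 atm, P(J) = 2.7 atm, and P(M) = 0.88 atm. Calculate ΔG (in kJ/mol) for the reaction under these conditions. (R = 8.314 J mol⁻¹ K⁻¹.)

ΔG = -4.80 kJ/mol

(PQ₂ is a pure liquid — omitted from Qₚ.)
Qₚ = P(J)³·P(A₂B)² / (P(L)²·P(M)²) = (2.7)³·(0.0021)² / ((0.018)²·(0.88)²) = 0.346
ΔG = RT ln(Qₚ/Kₚ) = (8.314 J mol⁻¹ K⁻¹)(298 K) × ln(0.346/2.4)
   = (2.478 kJ/mol)(-1.937) = -4.80 kJ/mol
ΔG < 0, so the forward reaction is spontaneous (proceeds forward).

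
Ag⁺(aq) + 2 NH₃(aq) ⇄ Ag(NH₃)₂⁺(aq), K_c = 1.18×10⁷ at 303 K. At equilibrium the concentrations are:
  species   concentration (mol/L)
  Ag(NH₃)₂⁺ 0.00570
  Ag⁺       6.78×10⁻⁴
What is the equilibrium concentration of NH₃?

[NH₃] = 8.44×10⁻⁴ mol/L

At equilibrium, K_c = [Ag(NH₃)₂⁺] / ([Ag⁺]·[NH₃]²) = 1.18×10⁷.
(0.00570) / ((6.78×10⁻⁴)·([NH₃])²) = 1.18×10⁷
[NH₃]² = 7.12×10⁻⁷ ⇒ [NH₃] = 8.44×10⁻⁴ mol/L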